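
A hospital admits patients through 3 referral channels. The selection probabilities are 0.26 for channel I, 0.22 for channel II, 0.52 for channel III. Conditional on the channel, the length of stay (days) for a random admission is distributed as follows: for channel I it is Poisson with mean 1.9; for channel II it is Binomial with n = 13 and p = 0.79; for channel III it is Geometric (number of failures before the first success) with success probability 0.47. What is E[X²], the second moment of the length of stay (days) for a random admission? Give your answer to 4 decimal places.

27.0200

For each component E[X²] = Var + (mean)², giving I: 5.51; II: 107.63; III: 3.67089.
Overall E[X²] = 0.26·5.51 + 0.22·107.63 + 0.52·3.67089 = 27.02.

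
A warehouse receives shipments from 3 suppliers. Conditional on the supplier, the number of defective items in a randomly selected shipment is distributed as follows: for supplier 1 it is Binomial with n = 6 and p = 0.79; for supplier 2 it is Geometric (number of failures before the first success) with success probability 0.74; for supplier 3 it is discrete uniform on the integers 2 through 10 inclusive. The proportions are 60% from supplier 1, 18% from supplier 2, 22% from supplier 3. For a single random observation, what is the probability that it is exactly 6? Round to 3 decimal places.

0.170

Conditional on each supplier, P(X = 6): 1: 0.243087; 2: 0.000228598; 3: 0.111111.
By total probability, P(X = 6) = 0.6·0.243087 + 0.18·0.000228598 + 0.22·0.111111 = 0.170338.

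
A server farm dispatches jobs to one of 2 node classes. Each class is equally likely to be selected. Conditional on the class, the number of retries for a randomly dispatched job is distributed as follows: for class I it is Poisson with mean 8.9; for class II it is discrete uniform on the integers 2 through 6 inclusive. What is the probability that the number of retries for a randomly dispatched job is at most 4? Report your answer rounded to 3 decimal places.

Conditional on each class, P(X ≤ 4): I: 0.0584325; II: 0.6.
By total probability, P(X ≤ 4) = 0.5·0.0584325 + 0.5·0.6 = 0.329216.

0.329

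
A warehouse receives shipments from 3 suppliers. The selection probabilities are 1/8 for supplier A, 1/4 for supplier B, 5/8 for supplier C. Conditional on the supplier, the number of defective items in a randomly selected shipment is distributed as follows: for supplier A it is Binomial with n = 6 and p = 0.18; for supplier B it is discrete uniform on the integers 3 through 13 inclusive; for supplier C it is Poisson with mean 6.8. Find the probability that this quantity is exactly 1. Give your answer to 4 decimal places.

0.0548

Conditional on each supplier, P(X = 1): A: 0.400399; B: 0; C: 0.00757367.
By total probability, P(X = 1) = 0.125·0.400399 + 0.25·0 + 0.625·0.00757367 = 0.0547834.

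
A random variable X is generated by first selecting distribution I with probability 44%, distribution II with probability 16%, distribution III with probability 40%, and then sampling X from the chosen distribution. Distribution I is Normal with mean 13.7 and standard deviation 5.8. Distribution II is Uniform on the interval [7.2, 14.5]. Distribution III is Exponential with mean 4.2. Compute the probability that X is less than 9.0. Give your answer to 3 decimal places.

0.484

Conditional on each component, P(X < 9.0): I: 0.208871; II: 0.246575; III: 0.882681.
By total probability, P(X < 9.0) = 0.44·0.208871 + 0.16·0.246575 + 0.4·0.882681 = 0.484428.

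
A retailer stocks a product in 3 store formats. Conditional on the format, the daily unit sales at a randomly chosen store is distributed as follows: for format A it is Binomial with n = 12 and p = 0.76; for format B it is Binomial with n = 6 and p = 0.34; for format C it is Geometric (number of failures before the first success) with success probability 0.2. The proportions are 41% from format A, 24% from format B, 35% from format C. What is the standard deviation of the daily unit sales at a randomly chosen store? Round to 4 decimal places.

4.1518

Per component, A: μ=9.12, E[X²]=85.3632; B: μ=2.04, E[X²]=5.508; C: μ=4, E[X²]=36.
E[X] = 0.41·9.12 + 0.24·2.04 + 0.35·4 = 5.6288.
E[X²] = 0.41·85.3632 + 0.24·5.508 + 0.35·36 = 48.9208.
Var(X) = E[X²] − (E[X])² = 48.9208 − 31.6834 = 17.2374.
SD(X) = √17.2374 = 4.1518.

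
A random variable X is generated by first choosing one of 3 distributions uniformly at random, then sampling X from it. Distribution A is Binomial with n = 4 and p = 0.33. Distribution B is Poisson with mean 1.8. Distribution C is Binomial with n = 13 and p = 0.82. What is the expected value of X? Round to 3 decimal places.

4.593

Component means — A: 1.32; B: 1.8; C: 10.66.
E[X] = 0.333333·1.32 + 0.333333·1.8 + 0.333333·10.66 = 4.59333.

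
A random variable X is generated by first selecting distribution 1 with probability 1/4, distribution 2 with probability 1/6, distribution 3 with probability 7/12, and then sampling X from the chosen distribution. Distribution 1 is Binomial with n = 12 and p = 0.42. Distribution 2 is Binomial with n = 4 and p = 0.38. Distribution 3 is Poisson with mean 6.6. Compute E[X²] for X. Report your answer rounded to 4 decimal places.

36.8833

For each component E[X²] = Var + (mean)², giving 1: 28.3248; 2: 3.2528; 3: 50.16.
Overall E[X²] = 0.25·28.3248 + 0.166667·3.2528 + 0.583333·50.16 = 36.8833.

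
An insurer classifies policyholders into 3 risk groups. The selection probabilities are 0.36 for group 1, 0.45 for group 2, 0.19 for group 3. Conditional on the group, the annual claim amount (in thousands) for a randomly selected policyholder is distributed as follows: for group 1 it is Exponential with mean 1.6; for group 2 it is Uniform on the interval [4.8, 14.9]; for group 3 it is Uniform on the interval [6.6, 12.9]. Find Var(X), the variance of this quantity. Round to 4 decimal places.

Per component, 1: μ=1.6, E[X²]=5.12; 2: μ=9.85, E[X²]=105.523; 3: μ=9.75, E[X²]=98.37.
E[X] = 0.36·1.6 + 0.45·9.85 + 0.19·9.75 = 6.861.
E[X²] = 0.36·5.12 + 0.45·105.523 + 0.19·98.37 = 68.019.
Var(X) = E[X²] − (E[X])² = 68.019 − 47.0733 = 20.9457.

20.9457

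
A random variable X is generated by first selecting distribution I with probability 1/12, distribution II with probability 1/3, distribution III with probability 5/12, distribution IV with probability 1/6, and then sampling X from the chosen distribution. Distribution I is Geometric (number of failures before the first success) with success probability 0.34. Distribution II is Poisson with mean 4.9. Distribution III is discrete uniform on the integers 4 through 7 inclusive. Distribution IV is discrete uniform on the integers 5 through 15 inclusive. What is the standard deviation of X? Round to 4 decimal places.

Per component, I: μ=1.94118, E[X²]=9.47751; II: μ=4.9, E[X²]=28.91; III: μ=5.5, E[X²]=31.5; IV: μ=10, E[X²]=110.
E[X] = 0.0833333·1.94118 + 0.333333·4.9 + 0.416667·5.5 + 0.166667·10 = 5.75343.
E[X²] = 0.0833333·9.47751 + 0.333333·28.91 + 0.416667·31.5 + 0.166667·110 = 41.8848.
Var(X) = E[X²] − (E[X])² = 41.8848 − 33.102 = 8.78282.
SD(X) = √8.78282 = 2.96358.

2.9636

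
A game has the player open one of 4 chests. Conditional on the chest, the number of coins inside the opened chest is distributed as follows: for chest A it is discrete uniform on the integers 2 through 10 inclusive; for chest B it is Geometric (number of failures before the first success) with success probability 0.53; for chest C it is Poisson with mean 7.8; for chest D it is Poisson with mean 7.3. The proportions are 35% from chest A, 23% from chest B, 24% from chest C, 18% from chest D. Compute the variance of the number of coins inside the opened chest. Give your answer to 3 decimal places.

12.739

Per component, A: μ=6, E[X²]=42.6667; B: μ=0.886792, E[X²]=2.45959; C: μ=7.8, E[X²]=68.64; D: μ=7.3, E[X²]=60.59.
E[X] = 0.35·6 + 0.23·0.886792 + 0.24·7.8 + 0.18·7.3 = 5.48996.
E[X²] = 0.35·42.6667 + 0.23·2.45959 + 0.24·68.64 + 0.18·60.59 = 42.8788.
Var(X) = E[X²] − (E[X])² = 42.8788 − 30.1397 = 12.7392.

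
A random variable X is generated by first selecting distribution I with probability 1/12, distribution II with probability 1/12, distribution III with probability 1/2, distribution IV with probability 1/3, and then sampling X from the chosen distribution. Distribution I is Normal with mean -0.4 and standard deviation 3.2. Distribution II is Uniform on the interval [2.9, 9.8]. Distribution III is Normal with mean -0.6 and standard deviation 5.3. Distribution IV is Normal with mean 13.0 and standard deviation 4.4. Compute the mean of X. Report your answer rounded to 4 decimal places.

Component means — I: -0.4; II: 6.35; III: -0.6; IV: 13.
E[X] = 0.0833333·-0.4 + 0.0833333·6.35 + 0.5·-0.6 + 0.333333·13 = 4.52917.

4.5292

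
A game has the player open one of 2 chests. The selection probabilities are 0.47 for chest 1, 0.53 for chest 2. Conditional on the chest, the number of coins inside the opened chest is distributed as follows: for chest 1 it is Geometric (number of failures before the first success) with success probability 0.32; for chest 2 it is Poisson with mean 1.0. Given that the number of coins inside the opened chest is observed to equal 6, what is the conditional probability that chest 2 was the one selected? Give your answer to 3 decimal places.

0.018

Likelihoods P(X=6 | ·): 1: 0.0316376; 2: 0.000510944.
Posterior ∝ prior × likelihood. Numerator for 2: 0.53·0.000510944 = 0.0002708.
Normalizing constant: 0.47·0.0316376 + 0.53·0.000510944 = 0.0151405.
P(2 | observation) = 0.0002708 / 0.0151405 = 0.0178858.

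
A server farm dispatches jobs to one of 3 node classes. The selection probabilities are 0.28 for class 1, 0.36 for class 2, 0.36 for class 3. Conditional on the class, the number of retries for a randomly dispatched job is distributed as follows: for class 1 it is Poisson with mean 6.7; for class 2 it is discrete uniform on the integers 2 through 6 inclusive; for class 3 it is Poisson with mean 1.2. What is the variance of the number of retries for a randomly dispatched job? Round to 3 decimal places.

7.828

Per component, 1: μ=6.7, E[X²]=51.59; 2: μ=4, E[X²]=18; 3: μ=1.2, E[X²]=2.64.
E[X] = 0.28·6.7 + 0.36·4 + 0.36·1.2 = 3.748.
E[X²] = 0.28·51.59 + 0.36·18 + 0.36·2.64 = 21.8756.
Var(X) = E[X²] − (E[X])² = 21.8756 − 14.0475 = 7.8281.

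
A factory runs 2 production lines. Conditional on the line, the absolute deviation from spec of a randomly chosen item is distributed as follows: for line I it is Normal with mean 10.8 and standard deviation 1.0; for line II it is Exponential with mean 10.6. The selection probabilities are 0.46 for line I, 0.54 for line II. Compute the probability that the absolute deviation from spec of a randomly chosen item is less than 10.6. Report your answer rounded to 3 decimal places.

0.535

Conditional on each line, P(X < 10.6): I: 0.42074; II: 0.632121.
By total probability, P(X < 10.6) = 0.46·0.42074 + 0.54·0.632121 = 0.534886.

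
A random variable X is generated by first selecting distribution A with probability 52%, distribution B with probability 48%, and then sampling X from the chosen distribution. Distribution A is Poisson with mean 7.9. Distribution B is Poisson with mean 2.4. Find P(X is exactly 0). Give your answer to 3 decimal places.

0.044

Conditional on each component, P(X = 0): A: 0.000370744; B: 0.090718.
By total probability, P(X = 0) = 0.52·0.000370744 + 0.48·0.090718 = 0.0437374.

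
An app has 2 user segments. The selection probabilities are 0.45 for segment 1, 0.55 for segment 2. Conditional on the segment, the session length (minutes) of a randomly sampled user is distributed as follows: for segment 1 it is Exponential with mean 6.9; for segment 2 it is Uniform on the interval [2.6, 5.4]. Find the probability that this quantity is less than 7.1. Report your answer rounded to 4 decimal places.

0.8392

Conditional on each segment, P(X < 7.1): 1: 0.642631; 2: 1.
By total probability, P(X < 7.1) = 0.45·0.642631 + 0.55·1 = 0.839184.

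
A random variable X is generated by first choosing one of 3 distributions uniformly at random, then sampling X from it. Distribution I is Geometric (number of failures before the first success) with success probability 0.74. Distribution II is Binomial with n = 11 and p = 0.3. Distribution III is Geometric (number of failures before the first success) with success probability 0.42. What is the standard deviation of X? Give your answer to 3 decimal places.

1.875

Per component, I: μ=0.351351, E[X²]=0.598247; II: μ=3.3, E[X²]=13.2; III: μ=1.38095, E[X²]=5.19501.
E[X] = 0.333333·0.351351 + 0.333333·3.3 + 0.333333·1.38095 = 1.67743.
E[X²] = 0.333333·0.598247 + 0.333333·13.2 + 0.333333·5.19501 = 6.33109.
Var(X) = E[X²] − (E[X])² = 6.33109 − 2.81379 = 3.5173.
SD(X) = √3.5173 = 1.87545.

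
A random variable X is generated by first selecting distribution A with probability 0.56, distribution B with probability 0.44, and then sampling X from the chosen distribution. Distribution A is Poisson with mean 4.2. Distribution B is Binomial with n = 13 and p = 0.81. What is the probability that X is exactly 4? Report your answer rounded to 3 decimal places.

0.109

Conditional on each component, P(X = 4): A: 0.194424; B: 9.93181e-05.
By total probability, P(X = 4) = 0.56·0.194424 + 0.44·9.93181e-05 = 0.108921.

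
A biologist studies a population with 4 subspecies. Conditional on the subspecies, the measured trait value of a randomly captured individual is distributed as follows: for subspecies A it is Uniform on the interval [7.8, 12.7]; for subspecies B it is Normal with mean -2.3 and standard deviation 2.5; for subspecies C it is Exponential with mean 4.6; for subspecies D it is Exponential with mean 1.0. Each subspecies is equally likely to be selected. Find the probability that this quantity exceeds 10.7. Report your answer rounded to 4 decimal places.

0.1265

Conditional on each subspecies, P(X > 10.7): A: 0.408163; B: 9.96443e-08; C: 0.0976772; D: 2.25449e-05.
By total probability, P(X > 10.7) = 0.25·0.408163 + 0.25·9.96443e-08 + 0.25·0.0976772 + 0.25·2.25449e-05 = 0.126466.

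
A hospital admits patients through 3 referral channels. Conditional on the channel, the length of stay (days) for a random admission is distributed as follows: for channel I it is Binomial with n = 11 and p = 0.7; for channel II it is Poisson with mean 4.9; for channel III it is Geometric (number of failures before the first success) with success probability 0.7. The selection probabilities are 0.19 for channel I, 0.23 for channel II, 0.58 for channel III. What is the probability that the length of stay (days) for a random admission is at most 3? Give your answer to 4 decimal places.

0.6404

Conditional on each channel, P(X ≤ 3): I: 0.00429089; II: 0.279345; III: 0.9919.
By total probability, P(X ≤ 3) = 0.19·0.00429089 + 0.23·0.279345 + 0.58·0.9919 = 0.640367.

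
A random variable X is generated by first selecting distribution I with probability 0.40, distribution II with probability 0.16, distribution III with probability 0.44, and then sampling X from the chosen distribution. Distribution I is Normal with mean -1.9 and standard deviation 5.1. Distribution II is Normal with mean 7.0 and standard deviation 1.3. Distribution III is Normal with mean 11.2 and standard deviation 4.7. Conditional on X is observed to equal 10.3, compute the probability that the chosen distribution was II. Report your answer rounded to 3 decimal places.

Likelihoods f(10.3 | ·): I: 0.00447439; II: 0.0122382; III: 0.0833393.
Posterior ∝ prior × likelihood. Numerator for II: 0.16·0.0122382 = 0.00195811.
Normalizing constant: 0.4·0.00447439 + 0.16·0.0122382 + 0.44·0.0833393 = 0.0404171.
P(II | observation) = 0.00195811 / 0.0404171 = 0.0484474.

0.048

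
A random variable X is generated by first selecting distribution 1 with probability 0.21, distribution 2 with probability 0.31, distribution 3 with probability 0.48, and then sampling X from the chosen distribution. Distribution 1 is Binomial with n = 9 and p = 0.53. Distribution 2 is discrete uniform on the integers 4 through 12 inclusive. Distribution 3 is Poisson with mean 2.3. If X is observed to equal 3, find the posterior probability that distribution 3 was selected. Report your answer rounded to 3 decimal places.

0.775

Likelihoods P(X=3 | ·): 1: 0.134801; 2: 0; 3: 0.203308.
Posterior ∝ prior × likelihood. Numerator for 3: 0.48·0.203308 = 0.0975879.
Normalizing constant: 0.21·0.134801 + 0.31·0 + 0.48·0.203308 = 0.125896.
P(3 | observation) = 0.0975879 / 0.125896 = 0.775146.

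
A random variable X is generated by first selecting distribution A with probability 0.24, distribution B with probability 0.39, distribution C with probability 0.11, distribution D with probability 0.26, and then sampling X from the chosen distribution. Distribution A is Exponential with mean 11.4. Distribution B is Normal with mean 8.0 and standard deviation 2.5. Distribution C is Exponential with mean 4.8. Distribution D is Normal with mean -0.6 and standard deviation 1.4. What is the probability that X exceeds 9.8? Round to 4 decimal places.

0.2078

Conditional on each component, P(X > 9.8): A: 0.423311; B: 0.235762; C: 0.129812; D: 5.4845e-14.
By total probability, P(X > 9.8) = 0.24·0.423311 + 0.39·0.235762 + 0.11·0.129812 + 0.26·5.4845e-14 = 0.207821.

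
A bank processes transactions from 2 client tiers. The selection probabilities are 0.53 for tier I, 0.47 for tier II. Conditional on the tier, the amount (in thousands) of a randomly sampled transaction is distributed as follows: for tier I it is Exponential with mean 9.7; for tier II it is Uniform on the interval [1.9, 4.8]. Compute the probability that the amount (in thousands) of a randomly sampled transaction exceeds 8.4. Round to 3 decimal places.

0.223

Conditional on each tier, P(X > 8.4): I: 0.420639; II: 0.
By total probability, P(X > 8.4) = 0.53·0.420639 + 0.47·0 = 0.222939.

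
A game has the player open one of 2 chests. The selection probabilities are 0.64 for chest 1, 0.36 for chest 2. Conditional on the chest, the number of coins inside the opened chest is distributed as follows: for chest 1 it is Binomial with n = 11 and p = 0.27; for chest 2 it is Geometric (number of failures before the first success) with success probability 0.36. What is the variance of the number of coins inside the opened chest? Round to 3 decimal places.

Per component, 1: μ=2.97, E[X²]=10.989; 2: μ=1.77778, E[X²]=8.09877.
E[X] = 0.64·2.97 + 0.36·1.77778 = 2.5408.
E[X²] = 0.64·10.989 + 0.36·8.09877 = 9.94852.
Var(X) = E[X²] − (E[X])² = 9.94852 − 6.45566 = 3.49285.

3.493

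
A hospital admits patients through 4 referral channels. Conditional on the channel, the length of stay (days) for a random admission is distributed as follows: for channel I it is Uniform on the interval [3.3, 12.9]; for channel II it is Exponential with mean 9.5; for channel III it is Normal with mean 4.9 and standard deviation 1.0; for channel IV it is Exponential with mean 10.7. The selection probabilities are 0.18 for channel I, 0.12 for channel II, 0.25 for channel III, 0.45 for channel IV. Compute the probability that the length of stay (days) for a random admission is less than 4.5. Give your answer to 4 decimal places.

Conditional on each channel, P(X < 4.5): I: 0.125; II: 0.377296; III: 0.344578; IV: 0.343322.
By total probability, P(X < 4.5) = 0.18·0.125 + 0.12·0.377296 + 0.25·0.344578 + 0.45·0.343322 = 0.308415.

0.3084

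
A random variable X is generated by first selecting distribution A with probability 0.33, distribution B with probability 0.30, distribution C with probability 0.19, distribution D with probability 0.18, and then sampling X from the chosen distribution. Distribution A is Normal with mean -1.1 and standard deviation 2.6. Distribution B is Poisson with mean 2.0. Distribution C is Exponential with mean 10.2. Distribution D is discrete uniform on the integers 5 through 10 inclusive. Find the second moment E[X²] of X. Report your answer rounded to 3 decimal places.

54.615

For each component E[X²] = Var + (mean)², giving A: 7.97; B: 6; C: 208.08; D: 59.1667.
Overall E[X²] = 0.33·7.97 + 0.3·6 + 0.19·208.08 + 0.18·59.1667 = 54.6153.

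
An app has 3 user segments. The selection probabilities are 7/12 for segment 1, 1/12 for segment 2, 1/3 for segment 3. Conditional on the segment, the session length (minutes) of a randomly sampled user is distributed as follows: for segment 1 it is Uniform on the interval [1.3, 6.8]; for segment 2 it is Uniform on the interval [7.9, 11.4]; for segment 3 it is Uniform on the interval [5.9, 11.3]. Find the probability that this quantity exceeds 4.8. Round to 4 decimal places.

0.6288

Conditional on each segment, P(X > 4.8): 1: 0.363636; 2: 1; 3: 1.
By total probability, P(X > 4.8) = 0.583333·0.363636 + 0.0833333·1 + 0.333333·1 = 0.628788.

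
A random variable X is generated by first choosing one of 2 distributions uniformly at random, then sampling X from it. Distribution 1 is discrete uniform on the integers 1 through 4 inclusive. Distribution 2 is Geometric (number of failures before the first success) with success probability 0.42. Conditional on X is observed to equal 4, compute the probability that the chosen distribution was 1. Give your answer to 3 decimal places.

0.840

Likelihoods P(X=4 | ·): 1: 0.25; 2: 0.0475293.
Posterior ∝ prior × likelihood. Numerator for 1: 0.5·0.25 = 0.125.
Normalizing constant: 0.5·0.25 + 0.5·0.0475293 = 0.148765.
P(1 | observation) = 0.125 / 0.148765 = 0.840253.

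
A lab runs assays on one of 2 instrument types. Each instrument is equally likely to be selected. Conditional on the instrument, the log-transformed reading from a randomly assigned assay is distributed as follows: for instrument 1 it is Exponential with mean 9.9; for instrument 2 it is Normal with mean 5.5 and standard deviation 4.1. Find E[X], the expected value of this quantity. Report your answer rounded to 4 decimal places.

7.7000

Component means — 1: 9.9; 2: 5.5.
E[X] = 0.5·9.9 + 0.5·5.5 = 7.7.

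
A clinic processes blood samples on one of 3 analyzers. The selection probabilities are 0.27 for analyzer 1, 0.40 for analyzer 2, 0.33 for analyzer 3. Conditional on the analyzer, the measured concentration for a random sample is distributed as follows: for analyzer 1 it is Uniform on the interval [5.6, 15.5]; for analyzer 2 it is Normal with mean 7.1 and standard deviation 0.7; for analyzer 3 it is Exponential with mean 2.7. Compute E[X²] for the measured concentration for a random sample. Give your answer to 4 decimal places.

For each component E[X²] = Var + (mean)², giving 1: 119.47; 2: 50.9; 3: 14.58.
Overall E[X²] = 0.27·119.47 + 0.4·50.9 + 0.33·14.58 = 57.4283.

57.4283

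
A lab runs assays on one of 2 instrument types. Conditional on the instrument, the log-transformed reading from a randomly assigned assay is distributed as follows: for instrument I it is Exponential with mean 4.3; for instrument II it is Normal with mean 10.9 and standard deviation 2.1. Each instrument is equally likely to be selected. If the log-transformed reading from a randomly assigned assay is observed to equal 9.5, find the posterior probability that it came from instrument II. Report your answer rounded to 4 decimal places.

Likelihoods f(9.5 | ·): I: 0.0255296; II: 0.152118.
Posterior ∝ prior × likelihood. Numerator for II: 0.5·0.152118 = 0.076059.
Normalizing constant: 0.5·0.0255296 + 0.5·0.152118 = 0.0888238.
P(II | observation) = 0.076059 / 0.0888238 = 0.856291.

0.8563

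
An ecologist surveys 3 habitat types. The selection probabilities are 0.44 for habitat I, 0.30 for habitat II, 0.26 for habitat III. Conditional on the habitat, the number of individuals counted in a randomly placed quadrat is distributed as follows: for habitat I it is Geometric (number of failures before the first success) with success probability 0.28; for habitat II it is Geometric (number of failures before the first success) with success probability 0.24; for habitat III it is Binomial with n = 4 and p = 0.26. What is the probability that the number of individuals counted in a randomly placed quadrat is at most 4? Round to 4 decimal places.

0.8388

Conditional on each habitat, P(X ≤ 4): I: 0.806508; II: 0.746447; III: 1.
By total probability, P(X ≤ 4) = 0.44·0.806508 + 0.3·0.746447 + 0.26·1 = 0.838798.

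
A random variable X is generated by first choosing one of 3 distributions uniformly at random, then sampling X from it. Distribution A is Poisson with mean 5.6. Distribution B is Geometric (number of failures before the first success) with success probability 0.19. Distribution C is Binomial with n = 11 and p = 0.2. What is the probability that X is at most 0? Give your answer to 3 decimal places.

0.093

Conditional on each component, P(X ≤ 0): A: 0.00369786; B: 0.19; C: 0.0858993.
By total probability, P(X ≤ 0) = 0.333333·0.00369786 + 0.333333·0.19 + 0.333333·0.0858993 = 0.0931991.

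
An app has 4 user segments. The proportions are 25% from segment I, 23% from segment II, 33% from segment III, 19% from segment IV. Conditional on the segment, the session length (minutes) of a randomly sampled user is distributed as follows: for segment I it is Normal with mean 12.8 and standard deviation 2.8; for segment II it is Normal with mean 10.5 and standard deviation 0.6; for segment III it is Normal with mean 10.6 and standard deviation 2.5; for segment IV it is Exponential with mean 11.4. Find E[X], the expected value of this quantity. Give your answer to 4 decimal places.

Component means — I: 12.8; II: 10.5; III: 10.6; IV: 11.4.
E[X] = 0.25·12.8 + 0.23·10.5 + 0.33·10.6 + 0.19·11.4 = 11.279.

11.2790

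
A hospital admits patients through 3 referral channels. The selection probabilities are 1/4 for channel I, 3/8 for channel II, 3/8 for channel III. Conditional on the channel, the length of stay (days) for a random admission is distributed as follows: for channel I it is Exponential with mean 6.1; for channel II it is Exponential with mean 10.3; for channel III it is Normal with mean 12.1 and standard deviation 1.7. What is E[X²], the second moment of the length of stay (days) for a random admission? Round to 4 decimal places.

For each component E[X²] = Var + (mean)², giving I: 74.42; II: 212.18; III: 149.3.
Overall E[X²] = 0.25·74.42 + 0.375·212.18 + 0.375·149.3 = 154.16.

154.1600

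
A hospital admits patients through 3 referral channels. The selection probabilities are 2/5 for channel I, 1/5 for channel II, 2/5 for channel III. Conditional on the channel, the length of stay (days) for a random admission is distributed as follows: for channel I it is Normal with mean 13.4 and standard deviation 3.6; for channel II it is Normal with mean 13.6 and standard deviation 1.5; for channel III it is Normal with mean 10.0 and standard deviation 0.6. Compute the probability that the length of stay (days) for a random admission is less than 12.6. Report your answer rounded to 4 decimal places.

0.6153

Conditional on each channel, P(X < 12.6): I: 0.41207; II: 0.252493; III: 0.999993.
By total probability, P(X < 12.6) = 0.4·0.41207 + 0.2·0.252493 + 0.4·0.999993 = 0.615324.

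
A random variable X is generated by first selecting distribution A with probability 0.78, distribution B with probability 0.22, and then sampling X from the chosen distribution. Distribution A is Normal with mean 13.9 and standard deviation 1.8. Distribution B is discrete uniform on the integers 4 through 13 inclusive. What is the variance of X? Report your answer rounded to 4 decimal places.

Per component, A: μ=13.9, E[X²]=196.45; B: μ=8.5, E[X²]=80.5.
E[X] = 0.78·13.9 + 0.22·8.5 = 12.712.
E[X²] = 0.78·196.45 + 0.22·80.5 = 170.941.
Var(X) = E[X²] − (E[X])² = 170.941 − 161.595 = 9.34606.

9.3461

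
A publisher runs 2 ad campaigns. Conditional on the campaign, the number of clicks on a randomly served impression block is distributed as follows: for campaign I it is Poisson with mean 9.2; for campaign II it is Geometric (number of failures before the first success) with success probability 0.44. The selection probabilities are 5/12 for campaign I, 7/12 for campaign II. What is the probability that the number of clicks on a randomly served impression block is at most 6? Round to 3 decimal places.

Conditional on each campaign, P(X ≤ 6): I: 0.189165; II: 0.982729.
By total probability, P(X ≤ 6) = 0.416667·0.189165 + 0.583333·0.982729 = 0.652077.

0.652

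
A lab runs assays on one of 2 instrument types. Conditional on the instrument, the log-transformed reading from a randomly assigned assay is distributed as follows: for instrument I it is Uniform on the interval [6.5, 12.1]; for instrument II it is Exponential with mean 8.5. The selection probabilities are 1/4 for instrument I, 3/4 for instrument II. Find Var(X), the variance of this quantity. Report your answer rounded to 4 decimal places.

Per component, I: μ=9.3, E[X²]=89.1033; II: μ=8.5, E[X²]=144.5.
E[X] = 0.25·9.3 + 0.75·8.5 = 8.7.
E[X²] = 0.25·89.1033 + 0.75·144.5 = 130.651.
Var(X) = E[X²] − (E[X])² = 130.651 − 75.69 = 54.9608.

54.9608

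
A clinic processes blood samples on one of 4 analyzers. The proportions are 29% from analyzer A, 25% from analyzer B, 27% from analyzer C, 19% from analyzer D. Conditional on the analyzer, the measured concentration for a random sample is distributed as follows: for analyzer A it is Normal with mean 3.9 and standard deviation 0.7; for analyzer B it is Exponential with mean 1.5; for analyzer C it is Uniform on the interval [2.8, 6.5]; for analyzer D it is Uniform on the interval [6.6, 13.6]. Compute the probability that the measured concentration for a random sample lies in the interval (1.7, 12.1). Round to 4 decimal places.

0.7895

Conditional on each analyzer, P(1.7 < X < 12.1): A: 0.999163; B: 0.321644; C: 1; D: 0.785714.
By total probability, P(1.7 < X < 12.1) = 0.29·0.999163 + 0.25·0.321644 + 0.27·1 + 0.19·0.785714 = 0.789454.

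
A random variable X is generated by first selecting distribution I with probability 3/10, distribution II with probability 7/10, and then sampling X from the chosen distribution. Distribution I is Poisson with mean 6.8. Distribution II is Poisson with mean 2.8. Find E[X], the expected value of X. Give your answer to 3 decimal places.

4.000

Component means — I: 6.8; II: 2.8.
E[X] = 0.3·6.8 + 0.7·2.8 = 4.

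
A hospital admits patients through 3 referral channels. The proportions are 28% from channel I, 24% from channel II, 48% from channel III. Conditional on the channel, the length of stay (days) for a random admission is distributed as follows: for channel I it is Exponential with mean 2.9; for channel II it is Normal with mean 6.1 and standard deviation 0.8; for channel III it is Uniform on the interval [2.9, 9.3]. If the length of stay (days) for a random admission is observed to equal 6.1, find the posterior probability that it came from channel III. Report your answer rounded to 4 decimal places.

0.3633

Likelihoods f(6.1 | ·): I: 0.042081; II: 0.498678; III: 0.15625.
Posterior ∝ prior × likelihood. Numerator for III: 0.48·0.15625 = 0.075.
Normalizing constant: 0.28·0.042081 + 0.24·0.498678 + 0.48·0.15625 = 0.206465.
P(III | observation) = 0.075 / 0.206465 = 0.363257.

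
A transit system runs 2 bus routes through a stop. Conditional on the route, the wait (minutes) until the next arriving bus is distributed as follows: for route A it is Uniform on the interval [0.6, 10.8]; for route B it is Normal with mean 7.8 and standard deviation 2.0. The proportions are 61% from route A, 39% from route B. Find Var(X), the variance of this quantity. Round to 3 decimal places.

Per component, A: μ=5.7, E[X²]=41.16; B: μ=7.8, E[X²]=64.84.
E[X] = 0.61·5.7 + 0.39·7.8 = 6.519.
E[X²] = 0.61·41.16 + 0.39·64.84 = 50.3952.
Var(X) = E[X²] − (E[X])² = 50.3952 − 42.4974 = 7.89784.

7.898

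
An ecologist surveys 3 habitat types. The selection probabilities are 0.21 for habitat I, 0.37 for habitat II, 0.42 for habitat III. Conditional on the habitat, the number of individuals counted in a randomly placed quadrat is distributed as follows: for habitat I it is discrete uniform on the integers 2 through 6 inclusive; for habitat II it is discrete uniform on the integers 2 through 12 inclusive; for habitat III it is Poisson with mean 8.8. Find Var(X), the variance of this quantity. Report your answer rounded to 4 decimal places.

11.0509

Per component, I: μ=4, E[X²]=18; II: μ=7, E[X²]=59; III: μ=8.8, E[X²]=86.24.
E[X] = 0.21·4 + 0.37·7 + 0.42·8.8 = 7.126.
E[X²] = 0.21·18 + 0.37·59 + 0.42·86.24 = 61.8308.
Var(X) = E[X²] − (E[X])² = 61.8308 − 50.7799 = 11.0509.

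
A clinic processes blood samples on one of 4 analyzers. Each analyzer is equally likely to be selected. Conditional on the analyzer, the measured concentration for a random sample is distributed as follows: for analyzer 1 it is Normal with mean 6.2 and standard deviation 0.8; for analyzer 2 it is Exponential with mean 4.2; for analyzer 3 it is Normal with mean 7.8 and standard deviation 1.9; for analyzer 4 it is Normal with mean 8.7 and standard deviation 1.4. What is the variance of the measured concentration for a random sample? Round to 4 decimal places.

8.8894

Per component, 1: μ=6.2, E[X²]=39.08; 2: μ=4.2, E[X²]=35.28; 3: μ=7.8, E[X²]=64.45; 4: μ=8.7, E[X²]=77.65.
E[X] = 0.25·6.2 + 0.25·4.2 + 0.25·7.8 + 0.25·8.7 = 6.725.
E[X²] = 0.25·39.08 + 0.25·35.28 + 0.25·64.45 + 0.25·77.65 = 54.115.
Var(X) = E[X²] − (E[X])² = 54.115 − 45.2256 = 8.88938.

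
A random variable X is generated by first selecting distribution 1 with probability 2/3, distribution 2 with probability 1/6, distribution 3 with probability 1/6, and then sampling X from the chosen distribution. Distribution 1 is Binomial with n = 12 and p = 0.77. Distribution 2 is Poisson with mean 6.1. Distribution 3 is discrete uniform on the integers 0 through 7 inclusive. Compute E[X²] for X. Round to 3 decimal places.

68.470

For each component E[X²] = Var + (mean)², giving 1: 87.5028; 2: 43.31; 3: 17.5.
Overall E[X²] = 0.666667·87.5028 + 0.166667·43.31 + 0.166667·17.5 = 68.4702.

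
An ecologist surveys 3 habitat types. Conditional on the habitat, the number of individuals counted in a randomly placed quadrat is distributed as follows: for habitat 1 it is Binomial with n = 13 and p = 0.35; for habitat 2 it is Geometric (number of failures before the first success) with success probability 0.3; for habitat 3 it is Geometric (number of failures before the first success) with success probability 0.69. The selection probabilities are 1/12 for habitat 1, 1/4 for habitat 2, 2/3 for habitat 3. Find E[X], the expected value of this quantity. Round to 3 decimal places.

Component means — 1: 4.55; 2: 2.33333; 3: 0.449275.
E[X] = 0.0833333·4.55 + 0.25·2.33333 + 0.666667·0.449275 = 1.26202.

1.262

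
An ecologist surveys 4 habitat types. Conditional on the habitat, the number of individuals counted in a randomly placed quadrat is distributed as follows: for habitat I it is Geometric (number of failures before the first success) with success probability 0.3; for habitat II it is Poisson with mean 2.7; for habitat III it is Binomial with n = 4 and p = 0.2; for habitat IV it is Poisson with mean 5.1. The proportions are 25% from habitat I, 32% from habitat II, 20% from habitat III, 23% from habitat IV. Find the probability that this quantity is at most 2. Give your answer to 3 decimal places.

0.544

Conditional on each habitat, P(X ≤ 2): I: 0.657; II: 0.493624; III: 0.9728; IV: 0.116478.
By total probability, P(X ≤ 2) = 0.25·0.657 + 0.32·0.493624 + 0.2·0.9728 + 0.23·0.116478 = 0.54356.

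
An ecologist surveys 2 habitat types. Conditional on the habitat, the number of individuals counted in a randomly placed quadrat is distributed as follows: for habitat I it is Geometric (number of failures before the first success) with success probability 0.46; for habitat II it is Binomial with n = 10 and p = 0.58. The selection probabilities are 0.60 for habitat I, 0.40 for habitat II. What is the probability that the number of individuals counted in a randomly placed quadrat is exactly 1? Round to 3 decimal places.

Conditional on each habitat, P(X = 1): I: 0.2484; II: 0.00235869.
By total probability, P(X = 1) = 0.6·0.2484 + 0.4·0.00235869 = 0.149983.

0.150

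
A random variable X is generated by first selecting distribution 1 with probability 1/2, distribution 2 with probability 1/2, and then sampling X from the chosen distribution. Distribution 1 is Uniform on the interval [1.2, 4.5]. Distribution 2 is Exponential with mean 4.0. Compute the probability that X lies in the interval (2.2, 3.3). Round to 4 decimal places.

Conditional on each component, P(2.2 < X < 3.3): 1: 0.333333; 2: 0.138715.
By total probability, P(2.2 < X < 3.3) = 0.5·0.333333 + 0.5·0.138715 = 0.236024.

0.2360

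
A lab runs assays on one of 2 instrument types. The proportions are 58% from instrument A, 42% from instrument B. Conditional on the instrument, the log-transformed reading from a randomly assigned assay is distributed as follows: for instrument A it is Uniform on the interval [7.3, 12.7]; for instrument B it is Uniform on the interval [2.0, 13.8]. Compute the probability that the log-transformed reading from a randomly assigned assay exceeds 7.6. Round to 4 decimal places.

Conditional on each instrument, P(X > 7.6): A: 0.944444; B: 0.525424.
By total probability, P(X > 7.6) = 0.58·0.944444 + 0.42·0.525424 = 0.768456.

0.7685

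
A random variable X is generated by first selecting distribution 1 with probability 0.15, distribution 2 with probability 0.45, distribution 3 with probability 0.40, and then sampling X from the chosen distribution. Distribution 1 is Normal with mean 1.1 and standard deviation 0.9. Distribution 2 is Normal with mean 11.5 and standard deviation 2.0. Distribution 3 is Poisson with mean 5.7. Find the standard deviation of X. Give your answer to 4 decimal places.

Per component, 1: μ=1.1, E[X²]=2.02; 2: μ=11.5, E[X²]=136.25; 3: μ=5.7, E[X²]=38.19.
E[X] = 0.15·1.1 + 0.45·11.5 + 0.4·5.7 = 7.62.
E[X²] = 0.15·2.02 + 0.45·136.25 + 0.4·38.19 = 76.8915.
Var(X) = E[X²] − (E[X])² = 76.8915 − 58.0644 = 18.8271.
SD(X) = √18.8271 = 4.33902.

4.3390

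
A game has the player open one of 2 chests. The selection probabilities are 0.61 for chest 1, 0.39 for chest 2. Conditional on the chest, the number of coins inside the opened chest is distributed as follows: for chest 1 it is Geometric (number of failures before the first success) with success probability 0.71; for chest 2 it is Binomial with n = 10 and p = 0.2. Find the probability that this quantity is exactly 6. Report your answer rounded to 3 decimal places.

0.002

Conditional on each chest, P(X = 6): 1: 0.000422325; 2: 0.00550502.
By total probability, P(X = 6) = 0.61·0.000422325 + 0.39·0.00550502 = 0.00240458.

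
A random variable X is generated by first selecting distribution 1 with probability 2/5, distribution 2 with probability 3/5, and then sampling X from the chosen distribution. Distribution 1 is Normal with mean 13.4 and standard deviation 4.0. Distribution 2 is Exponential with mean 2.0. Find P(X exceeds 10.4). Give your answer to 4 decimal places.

Conditional on each component, P(X > 10.4): 1: 0.773373; 2: 0.00551656.
By total probability, P(X > 10.4) = 0.4·0.773373 + 0.6·0.00551656 = 0.312659.

0.3127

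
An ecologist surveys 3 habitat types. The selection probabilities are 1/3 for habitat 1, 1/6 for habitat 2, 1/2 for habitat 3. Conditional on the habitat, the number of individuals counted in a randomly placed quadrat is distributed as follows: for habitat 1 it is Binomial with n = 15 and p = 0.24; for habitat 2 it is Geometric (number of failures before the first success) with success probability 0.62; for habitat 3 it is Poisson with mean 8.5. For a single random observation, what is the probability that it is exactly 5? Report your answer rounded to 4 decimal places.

0.0897

Conditional on each habitat, P(X = 5): 1: 0.153726; 2: 0.00491258; 3: 0.0752333.
By total probability, P(X = 5) = 0.333333·0.153726 + 0.166667·0.00491258 + 0.5·0.0752333 = 0.0896774.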